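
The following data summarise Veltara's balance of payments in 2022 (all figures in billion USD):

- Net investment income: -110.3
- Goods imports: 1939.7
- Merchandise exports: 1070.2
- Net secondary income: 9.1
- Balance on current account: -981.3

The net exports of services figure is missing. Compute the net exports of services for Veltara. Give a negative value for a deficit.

-10.6

Current account = goods balance + services balance + net primary income + net secondary income
Sum of the known components = -970.7
Net exports of services = CA - (known components) = -981.3 - (-970.7) = -10.6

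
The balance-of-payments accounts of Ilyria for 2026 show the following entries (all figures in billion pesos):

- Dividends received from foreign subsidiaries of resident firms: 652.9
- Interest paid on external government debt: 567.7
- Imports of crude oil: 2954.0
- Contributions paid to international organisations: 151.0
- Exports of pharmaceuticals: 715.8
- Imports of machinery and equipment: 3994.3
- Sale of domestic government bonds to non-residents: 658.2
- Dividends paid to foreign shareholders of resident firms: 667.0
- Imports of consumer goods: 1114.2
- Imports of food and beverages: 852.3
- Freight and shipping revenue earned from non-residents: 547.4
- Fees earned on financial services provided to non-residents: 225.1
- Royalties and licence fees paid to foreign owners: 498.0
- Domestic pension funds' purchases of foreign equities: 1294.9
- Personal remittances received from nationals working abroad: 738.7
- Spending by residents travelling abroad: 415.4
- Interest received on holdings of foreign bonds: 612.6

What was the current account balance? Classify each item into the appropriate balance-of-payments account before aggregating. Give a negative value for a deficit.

-7721.4

Goods: 715.8 - 852.3 - 1114.2 - 2954.0 - 3994.3 = -8199.0
Services: 225.1 + 547.4 - 415.4 - 498.0 = -140.9
Primary income: -567.7 + 652.9 + 612.6 - 667.0 = 30.8
Secondary income: -151.0 + 738.7 = 587.7
Current account = (-8199.0) + (-140.9) + 30.8 + 587.7 = -7721.4
(Excluded from the current account — financial account: sale of domestic government bonds to non-residents 658.2, domestic pension funds' purchases of foreign equities 1294.9.)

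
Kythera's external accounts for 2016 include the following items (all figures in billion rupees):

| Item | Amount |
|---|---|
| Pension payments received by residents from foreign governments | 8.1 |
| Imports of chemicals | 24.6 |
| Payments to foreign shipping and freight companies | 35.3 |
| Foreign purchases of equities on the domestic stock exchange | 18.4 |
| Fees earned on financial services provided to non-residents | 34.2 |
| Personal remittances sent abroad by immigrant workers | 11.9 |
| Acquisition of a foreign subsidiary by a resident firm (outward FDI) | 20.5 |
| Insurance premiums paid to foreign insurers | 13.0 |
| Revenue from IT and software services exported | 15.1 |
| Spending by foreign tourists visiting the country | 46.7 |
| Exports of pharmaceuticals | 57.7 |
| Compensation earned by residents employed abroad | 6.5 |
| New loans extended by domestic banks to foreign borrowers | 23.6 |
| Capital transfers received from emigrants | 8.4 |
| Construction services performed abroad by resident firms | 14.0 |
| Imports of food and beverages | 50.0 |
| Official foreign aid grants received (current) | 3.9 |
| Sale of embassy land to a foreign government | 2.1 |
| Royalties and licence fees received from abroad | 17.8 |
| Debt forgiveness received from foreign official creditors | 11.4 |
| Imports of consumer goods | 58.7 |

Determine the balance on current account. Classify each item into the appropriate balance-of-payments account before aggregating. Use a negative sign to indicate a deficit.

10.5

Goods: 57.7 - 58.7 - 24.6 - 50.0 = -75.6
Services: -35.3 + 34.2 + 46.7 + 14.0 + 15.1 + 17.8 - 13.0 = 79.5
Primary income: 6.5
Secondary income: 3.9 + 8.1 - 11.9 = 0.1
Current account = (-75.6) + 79.5 + 6.5 + 0.1 = 10.5
(Excluded from the current account — financial account: foreign purchases of equities on the domestic stock exchange 18.4, acquisition of a foreign subsidiary by a resident firm (outward FDI) 20.5, new loans extended by domestic banks to foreign borrowers 23.6; capital account: capital transfers received from emigrants 8.4, sale of embassy land to a foreign government 2.1, debt forgiveness received from foreign official creditors 11.4.)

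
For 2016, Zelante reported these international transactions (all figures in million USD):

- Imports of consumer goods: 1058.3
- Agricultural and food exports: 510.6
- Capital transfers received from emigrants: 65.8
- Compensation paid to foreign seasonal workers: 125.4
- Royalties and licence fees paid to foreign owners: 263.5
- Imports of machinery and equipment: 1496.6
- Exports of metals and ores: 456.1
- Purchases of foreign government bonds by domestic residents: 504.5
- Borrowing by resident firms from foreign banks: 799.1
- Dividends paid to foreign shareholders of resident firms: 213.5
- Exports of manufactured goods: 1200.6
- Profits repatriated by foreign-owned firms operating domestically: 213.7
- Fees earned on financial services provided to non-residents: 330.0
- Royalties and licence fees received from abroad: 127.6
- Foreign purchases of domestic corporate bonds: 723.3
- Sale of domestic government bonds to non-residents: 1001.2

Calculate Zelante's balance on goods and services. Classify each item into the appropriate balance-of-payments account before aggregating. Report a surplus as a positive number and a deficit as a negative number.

Goods: -1496.6 + 1200.6 + 510.6 - 1058.3 + 456.1 = -387.6
Services: 127.6 - 263.5 + 330.0 = 194.1
Trade balance = -387.6 + 194.1 = -193.5
(Excluded from the trade balance — capital account: capital transfers received from emigrants 65.8; primary income: compensation paid to foreign seasonal workers 125.4, dividends paid to foreign shareholders of resident firms 213.5, profits repatriated by foreign-owned firms operating domestically 213.7; financial account: purchases of foreign government bonds by domestic residents 504.5, borrowing by resident firms from foreign banks 799.1, foreign purchases of domestic corporate bonds 723.3, sale of domestic government bonds to non-residents 1001.2.)

-193.5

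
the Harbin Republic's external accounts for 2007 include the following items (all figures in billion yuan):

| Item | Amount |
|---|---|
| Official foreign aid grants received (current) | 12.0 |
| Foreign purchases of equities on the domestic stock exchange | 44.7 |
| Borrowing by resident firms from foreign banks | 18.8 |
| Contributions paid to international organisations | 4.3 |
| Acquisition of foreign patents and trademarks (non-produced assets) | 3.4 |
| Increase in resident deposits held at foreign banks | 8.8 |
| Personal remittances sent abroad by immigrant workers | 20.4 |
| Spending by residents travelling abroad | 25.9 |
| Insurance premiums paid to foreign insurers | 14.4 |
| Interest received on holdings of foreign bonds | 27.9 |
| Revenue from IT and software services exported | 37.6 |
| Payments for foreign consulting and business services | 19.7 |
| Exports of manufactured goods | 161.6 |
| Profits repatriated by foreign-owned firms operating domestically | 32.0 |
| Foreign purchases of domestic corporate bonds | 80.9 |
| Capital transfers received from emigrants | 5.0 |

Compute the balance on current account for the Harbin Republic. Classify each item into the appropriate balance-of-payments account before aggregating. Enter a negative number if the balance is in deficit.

Goods: 161.6
Services: 37.6 - 19.7 - 25.9 - 14.4 = -22.4
Primary income: 27.9 - 32.0 = -4.1
Secondary income: 12.0 - 20.4 - 4.3 = -12.7
Current account = 161.6 + (-22.4) + (-4.1) + (-12.7) = 122.4
(Excluded from the current account — financial account: foreign purchases of equities on the domestic stock exchange 44.7, borrowing by resident firms from foreign banks 18.8, increase in resident deposits held at foreign banks 8.8, foreign purchases of domestic corporate bonds 80.9; capital account: acquisition of foreign patents and trademarks (non-produced assets) 3.4, capital transfers received from emigrants 5.0.)

122.4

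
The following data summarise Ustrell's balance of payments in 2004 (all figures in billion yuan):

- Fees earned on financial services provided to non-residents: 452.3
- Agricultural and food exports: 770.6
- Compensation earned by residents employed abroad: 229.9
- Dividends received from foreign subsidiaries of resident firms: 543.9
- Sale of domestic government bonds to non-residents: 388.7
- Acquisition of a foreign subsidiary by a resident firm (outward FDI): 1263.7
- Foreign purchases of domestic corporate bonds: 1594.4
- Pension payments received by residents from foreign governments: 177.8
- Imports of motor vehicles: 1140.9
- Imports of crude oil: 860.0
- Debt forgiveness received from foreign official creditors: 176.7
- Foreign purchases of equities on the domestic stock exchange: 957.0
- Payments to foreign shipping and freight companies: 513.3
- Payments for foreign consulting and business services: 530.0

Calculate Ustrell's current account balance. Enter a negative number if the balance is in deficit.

-869.7

Goods: 770.6 - 1140.9 - 860.0 = -1230.3
Services: 452.3 - 530.0 - 513.3 = -591.0
Primary income: 229.9 + 543.9 = 773.8
Secondary income: 177.8
Current account = (-1230.3) + (-591.0) + 773.8 + 177.8 = -869.7
(Excluded from the current account — financial account: sale of domestic government bonds to non-residents 388.7, acquisition of a foreign subsidiary by a resident firm (outward FDI) 1263.7, foreign purchases of domestic corporate bonds 1594.4, foreign purchases of equities on the domestic stock exchange 957.0; capital account: debt forgiveness received from foreign official creditors 176.7.)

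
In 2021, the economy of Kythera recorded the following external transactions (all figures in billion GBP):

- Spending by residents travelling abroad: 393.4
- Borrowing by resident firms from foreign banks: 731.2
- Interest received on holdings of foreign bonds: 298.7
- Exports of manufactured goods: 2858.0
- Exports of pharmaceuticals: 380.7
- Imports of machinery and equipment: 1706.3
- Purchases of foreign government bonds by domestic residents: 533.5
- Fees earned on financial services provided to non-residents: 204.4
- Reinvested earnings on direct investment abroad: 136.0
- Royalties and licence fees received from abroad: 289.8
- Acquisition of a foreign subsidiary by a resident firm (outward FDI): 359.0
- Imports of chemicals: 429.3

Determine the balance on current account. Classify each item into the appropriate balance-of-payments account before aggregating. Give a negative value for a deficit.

1638.6

Goods: -1706.3 + 380.7 + 2858.0 - 429.3 = 1103.1
Services: 289.8 - 393.4 + 204.4 = 100.8
Primary income: 298.7 + 136.0 = 434.7
Current account = 1103.1 + 100.8 + 434.7 = 1638.6
(Excluded from the current account — financial account: borrowing by resident firms from foreign banks 731.2, purchases of foreign government bonds by domestic residents 533.5, acquisition of a foreign subsidiary by a resident firm (outward FDI) 359.0.)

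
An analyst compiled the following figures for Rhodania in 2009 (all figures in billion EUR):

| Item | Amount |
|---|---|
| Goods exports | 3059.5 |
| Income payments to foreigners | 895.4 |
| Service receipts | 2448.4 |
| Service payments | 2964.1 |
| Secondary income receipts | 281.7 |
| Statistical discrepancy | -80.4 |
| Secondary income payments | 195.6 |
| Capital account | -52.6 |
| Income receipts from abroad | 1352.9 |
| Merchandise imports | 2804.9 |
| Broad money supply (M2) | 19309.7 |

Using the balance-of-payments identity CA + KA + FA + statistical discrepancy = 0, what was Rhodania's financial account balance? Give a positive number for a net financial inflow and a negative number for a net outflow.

-149.5

Goods balance = 3059.5 - 2804.9 = 254.6
Services balance = 2448.4 - 2964.1 = -515.7
Trade balance (goods + services) = 254.6 + (-515.7) = -261.1
Net primary income = 1352.9 - 895.4 = 457.5
Net secondary income = 281.7 - 195.6 = 86.1
Current account = -261.1 + 457.5 + 86.1 = 282.5
Financial account = -(282.5 + (-52.6) + (-80.4)) = -149.5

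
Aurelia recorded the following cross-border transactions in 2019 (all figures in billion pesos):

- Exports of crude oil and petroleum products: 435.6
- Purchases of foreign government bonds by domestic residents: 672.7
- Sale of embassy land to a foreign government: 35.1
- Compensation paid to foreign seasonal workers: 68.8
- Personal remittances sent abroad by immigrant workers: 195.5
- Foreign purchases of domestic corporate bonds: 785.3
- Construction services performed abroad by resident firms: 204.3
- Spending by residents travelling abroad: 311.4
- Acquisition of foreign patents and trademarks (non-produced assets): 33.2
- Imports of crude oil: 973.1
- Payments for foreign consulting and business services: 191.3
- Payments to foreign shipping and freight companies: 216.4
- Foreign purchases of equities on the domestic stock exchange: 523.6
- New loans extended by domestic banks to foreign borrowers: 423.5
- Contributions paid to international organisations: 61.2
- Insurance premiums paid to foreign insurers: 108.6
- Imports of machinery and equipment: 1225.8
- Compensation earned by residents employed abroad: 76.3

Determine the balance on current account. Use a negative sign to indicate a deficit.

Goods: -1225.8 - 973.1 + 435.6 = -1763.3
Services: -311.4 + 204.3 - 108.6 - 191.3 - 216.4 = -623.4
Primary income: 76.3 - 68.8 = 7.5
Secondary income: -61.2 - 195.5 = -256.7
Current account = (-1763.3) + (-623.4) + 7.5 + (-256.7) = -2635.9
(Excluded from the current account — financial account: purchases of foreign government bonds by domestic residents 672.7, foreign purchases of domestic corporate bonds 785.3, foreign purchases of equities on the domestic stock exchange 523.6, new loans extended by domestic banks to foreign borrowers 423.5; capital account: sale of embassy land to a foreign government 35.1, acquisition of foreign patents and trademarks (non-produced assets) 33.2.)

-2635.9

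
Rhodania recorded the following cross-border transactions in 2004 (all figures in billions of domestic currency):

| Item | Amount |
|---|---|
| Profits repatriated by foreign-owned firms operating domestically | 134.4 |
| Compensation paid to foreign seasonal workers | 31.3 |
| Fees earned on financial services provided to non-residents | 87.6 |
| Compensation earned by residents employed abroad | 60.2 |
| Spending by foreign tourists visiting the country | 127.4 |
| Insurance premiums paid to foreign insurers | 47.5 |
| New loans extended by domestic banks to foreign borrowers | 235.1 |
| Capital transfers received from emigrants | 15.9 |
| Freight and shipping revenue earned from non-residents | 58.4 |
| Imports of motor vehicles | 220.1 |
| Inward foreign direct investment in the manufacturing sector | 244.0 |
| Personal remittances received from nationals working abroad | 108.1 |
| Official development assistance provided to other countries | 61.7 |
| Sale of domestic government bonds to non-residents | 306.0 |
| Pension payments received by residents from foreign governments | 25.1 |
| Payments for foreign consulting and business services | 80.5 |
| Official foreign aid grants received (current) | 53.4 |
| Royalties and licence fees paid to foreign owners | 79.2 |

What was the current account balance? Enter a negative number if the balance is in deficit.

-134.5

Goods: -220.1
Services: 127.4 - 79.2 - 80.5 + 58.4 + 87.6 - 47.5 = 66.2
Primary income: -31.3 - 134.4 + 60.2 = -105.5
Secondary income: 25.1 - 61.7 + 53.4 + 108.1 = 124.9
Current account = (-220.1) + 66.2 + (-105.5) + 124.9 = -134.5
(Excluded from the current account — financial account: new loans extended by domestic banks to foreign borrowers 235.1, inward foreign direct investment in the manufacturing sector 244.0, sale of domestic government bonds to non-residents 306.0; capital account: capital transfers received from emigrants 15.9.)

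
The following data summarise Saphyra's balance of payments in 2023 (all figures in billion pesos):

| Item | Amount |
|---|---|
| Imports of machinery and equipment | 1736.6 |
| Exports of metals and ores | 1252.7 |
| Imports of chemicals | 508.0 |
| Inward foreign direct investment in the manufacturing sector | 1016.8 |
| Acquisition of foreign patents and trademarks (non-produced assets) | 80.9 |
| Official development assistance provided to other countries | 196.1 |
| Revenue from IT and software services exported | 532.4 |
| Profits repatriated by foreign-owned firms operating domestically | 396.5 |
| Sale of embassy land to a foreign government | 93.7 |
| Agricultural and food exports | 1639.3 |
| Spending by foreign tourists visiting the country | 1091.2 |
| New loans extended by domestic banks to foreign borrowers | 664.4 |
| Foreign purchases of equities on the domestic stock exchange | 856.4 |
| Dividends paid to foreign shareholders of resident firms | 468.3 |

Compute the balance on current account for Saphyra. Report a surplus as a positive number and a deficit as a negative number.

1210.1

Goods: -1736.6 + 1252.7 + 1639.3 - 508.0 = 647.4
Services: 1091.2 + 532.4 = 1623.6
Primary income: -468.3 - 396.5 = -864.8
Secondary income: -196.1
Current account = 647.4 + 1623.6 + (-864.8) + (-196.1) = 1210.1
(Excluded from the current account — financial account: inward foreign direct investment in the manufacturing sector 1016.8, new loans extended by domestic banks to foreign borrowers 664.4, foreign purchases of equities on the domestic stock exchange 856.4; capital account: acquisition of foreign patents and trademarks (non-produced assets) 80.9, sale of embassy land to a foreign government 93.7.)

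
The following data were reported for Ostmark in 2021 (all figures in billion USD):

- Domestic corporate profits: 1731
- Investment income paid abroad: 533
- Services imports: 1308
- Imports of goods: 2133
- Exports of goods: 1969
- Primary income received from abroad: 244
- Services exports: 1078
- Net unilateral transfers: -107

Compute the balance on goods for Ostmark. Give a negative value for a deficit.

Goods balance = 1969 - 2133 = -164

-164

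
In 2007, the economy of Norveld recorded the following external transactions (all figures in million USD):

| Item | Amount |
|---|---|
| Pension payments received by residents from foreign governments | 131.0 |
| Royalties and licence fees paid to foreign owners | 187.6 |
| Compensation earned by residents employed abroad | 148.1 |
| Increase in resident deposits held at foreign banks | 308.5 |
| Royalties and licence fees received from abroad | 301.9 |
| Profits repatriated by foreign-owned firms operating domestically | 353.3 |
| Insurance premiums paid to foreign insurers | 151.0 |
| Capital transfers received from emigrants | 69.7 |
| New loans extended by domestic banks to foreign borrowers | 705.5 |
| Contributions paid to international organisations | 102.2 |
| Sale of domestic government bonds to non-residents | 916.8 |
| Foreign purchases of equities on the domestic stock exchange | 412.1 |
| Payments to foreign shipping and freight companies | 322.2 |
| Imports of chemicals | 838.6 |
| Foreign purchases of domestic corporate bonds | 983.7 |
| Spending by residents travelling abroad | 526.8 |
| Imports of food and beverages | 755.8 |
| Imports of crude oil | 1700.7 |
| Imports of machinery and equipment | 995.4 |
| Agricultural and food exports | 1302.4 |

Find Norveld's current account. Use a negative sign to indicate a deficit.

Goods: -838.6 - 1700.7 - 995.4 + 1302.4 - 755.8 = -2988.1
Services: 301.9 - 187.6 - 322.2 - 151.0 - 526.8 = -885.7
Primary income: 148.1 - 353.3 = -205.2
Secondary income: 131.0 - 102.2 = 28.8
Current account = (-2988.1) + (-885.7) + (-205.2) + 28.8 = -4050.2
(Excluded from the current account — financial account: increase in resident deposits held at foreign banks 308.5, new loans extended by domestic banks to foreign borrowers 705.5, sale of domestic government bonds to non-residents 916.8, foreign purchases of equities on the domestic stock exchange 412.1, foreign purchases of domestic corporate bonds 983.7; capital account: capital transfers received from emigrants 69.7.)

-4050.2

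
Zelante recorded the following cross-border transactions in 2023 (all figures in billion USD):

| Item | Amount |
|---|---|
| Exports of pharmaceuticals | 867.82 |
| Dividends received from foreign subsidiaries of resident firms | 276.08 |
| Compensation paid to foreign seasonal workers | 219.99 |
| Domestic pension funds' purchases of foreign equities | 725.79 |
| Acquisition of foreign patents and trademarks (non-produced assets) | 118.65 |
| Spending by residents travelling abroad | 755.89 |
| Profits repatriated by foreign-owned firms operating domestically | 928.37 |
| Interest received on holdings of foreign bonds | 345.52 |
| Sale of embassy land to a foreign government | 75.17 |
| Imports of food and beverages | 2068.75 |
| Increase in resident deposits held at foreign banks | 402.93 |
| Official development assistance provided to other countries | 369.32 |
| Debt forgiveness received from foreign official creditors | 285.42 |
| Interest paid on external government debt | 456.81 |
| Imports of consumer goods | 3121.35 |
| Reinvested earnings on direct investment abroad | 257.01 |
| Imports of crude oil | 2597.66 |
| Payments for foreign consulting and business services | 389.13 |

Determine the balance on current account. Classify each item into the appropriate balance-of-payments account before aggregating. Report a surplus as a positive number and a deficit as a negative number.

Goods: -3121.35 - 2068.75 + 867.82 - 2597.66 = -6919.94
Services: -389.13 - 755.89 = -1145.02
Primary income: -928.37 + 276.08 + 257.01 + 345.52 - 219.99 - 456.81 = -726.56
Secondary income: -369.32
Current account = (-6919.94) + (-1145.02) + (-726.56) + (-369.32) = -9160.84
(Excluded from the current account — financial account: domestic pension funds' purchases of foreign equities 725.79, increase in resident deposits held at foreign banks 402.93; capital account: acquisition of foreign patents and trademarks (non-produced assets) 118.65, sale of embassy land to a foreign government 75.17, debt forgiveness received from foreign official creditors 285.42.)

-9160.84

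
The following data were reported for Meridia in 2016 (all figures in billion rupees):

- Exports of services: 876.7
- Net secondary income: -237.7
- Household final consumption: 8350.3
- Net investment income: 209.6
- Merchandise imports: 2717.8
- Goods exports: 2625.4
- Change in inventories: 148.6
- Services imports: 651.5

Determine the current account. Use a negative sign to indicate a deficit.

Goods balance = 2625.4 - 2717.8 = -92.4
Services balance = 876.7 - 651.5 = 225.2
Trade balance (goods + services) = -92.4 + 225.2 = 132.8
Net primary income = 209.6
Net secondary income = -237.7
Current account = 132.8 + 209.6 + (-237.7) = 104.7

104.7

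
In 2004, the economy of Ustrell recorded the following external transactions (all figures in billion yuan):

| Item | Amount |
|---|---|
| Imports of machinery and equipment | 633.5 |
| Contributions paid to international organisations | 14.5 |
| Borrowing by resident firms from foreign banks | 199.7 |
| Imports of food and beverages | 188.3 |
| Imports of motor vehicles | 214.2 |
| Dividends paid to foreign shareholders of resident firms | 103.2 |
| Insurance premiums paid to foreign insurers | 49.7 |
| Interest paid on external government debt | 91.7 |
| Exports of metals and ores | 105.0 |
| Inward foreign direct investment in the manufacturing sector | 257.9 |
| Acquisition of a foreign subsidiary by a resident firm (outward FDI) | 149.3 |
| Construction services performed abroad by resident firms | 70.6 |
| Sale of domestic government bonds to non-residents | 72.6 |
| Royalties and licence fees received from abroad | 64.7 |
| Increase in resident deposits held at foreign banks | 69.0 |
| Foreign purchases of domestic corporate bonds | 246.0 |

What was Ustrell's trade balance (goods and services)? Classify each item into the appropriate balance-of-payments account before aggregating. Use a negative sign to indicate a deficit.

Goods: -214.2 + 105.0 - 188.3 - 633.5 = -931.0
Services: 70.6 - 49.7 + 64.7 = 85.6
Trade balance = -931.0 + 85.6 = -845.4
(Excluded from the trade balance — secondary income: contributions paid to international organisations 14.5; financial account: borrowing by resident firms from foreign banks 199.7, inward foreign direct investment in the manufacturing sector 257.9, acquisition of a foreign subsidiary by a resident firm (outward FDI) 149.3, sale of domestic government bonds to non-residents 72.6, increase in resident deposits held at foreign banks 69.0, foreign purchases of domestic corporate bonds 246.0; primary income: dividends paid to foreign shareholders of resident firms 103.2, interest paid on external government debt 91.7.)

-845.4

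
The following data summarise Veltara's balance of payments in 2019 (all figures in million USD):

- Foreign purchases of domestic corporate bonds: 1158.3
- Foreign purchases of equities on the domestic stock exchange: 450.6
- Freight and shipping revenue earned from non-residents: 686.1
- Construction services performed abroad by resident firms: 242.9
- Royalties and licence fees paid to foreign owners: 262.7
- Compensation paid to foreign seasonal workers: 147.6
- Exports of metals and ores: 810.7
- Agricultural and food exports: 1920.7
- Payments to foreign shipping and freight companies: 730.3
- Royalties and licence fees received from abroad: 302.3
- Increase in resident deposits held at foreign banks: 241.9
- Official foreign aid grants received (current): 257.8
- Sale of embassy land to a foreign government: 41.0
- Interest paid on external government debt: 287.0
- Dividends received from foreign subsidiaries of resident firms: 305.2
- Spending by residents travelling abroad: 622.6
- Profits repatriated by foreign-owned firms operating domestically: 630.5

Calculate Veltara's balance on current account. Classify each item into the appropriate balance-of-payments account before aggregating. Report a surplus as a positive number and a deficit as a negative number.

Goods: 810.7 + 1920.7 = 2731.4
Services: -262.7 + 686.1 + 302.3 - 730.3 - 622.6 + 242.9 = -384.3
Primary income: -147.6 - 287.0 - 630.5 + 305.2 = -759.9
Secondary income: 257.8
Current account = 2731.4 + (-384.3) + (-759.9) + 257.8 = 1845.0
(Excluded from the current account — financial account: foreign purchases of domestic corporate bonds 1158.3, foreign purchases of equities on the domestic stock exchange 450.6, increase in resident deposits held at foreign banks 241.9; capital account: sale of embassy land to a foreign government 41.0.)

1845.0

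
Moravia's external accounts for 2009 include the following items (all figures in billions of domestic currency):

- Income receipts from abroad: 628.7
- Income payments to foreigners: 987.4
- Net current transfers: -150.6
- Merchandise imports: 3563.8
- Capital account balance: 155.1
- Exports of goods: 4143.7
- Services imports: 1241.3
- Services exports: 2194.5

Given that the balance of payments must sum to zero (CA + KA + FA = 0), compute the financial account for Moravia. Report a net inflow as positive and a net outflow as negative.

-1178.9

Goods balance = 4143.7 - 3563.8 = 579.9
Services balance = 2194.5 - 1241.3 = 953.2
Trade balance (goods + services) = 579.9 + 953.2 = 1533.1
Net primary income = 628.7 - 987.4 = -358.7
Net secondary income = -150.6
Current account = 1533.1 + (-358.7) + (-150.6) = 1023.8
Financial account = -(1023.8 + 155.1) = -1178.9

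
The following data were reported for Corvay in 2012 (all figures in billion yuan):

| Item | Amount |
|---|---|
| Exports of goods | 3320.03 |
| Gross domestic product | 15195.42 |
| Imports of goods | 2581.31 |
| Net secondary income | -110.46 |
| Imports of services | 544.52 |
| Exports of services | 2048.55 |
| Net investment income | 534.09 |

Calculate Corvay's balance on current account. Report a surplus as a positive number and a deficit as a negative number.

2666.38

Goods balance = 3320.03 - 2581.31 = 738.72
Services balance = 2048.55 - 544.52 = 1504.03
Trade balance (goods + services) = 738.72 + 1504.03 = 2242.75
Net primary income = 534.09
Net secondary income = -110.46
Current account = 2242.75 + 534.09 + (-110.46) = 2666.38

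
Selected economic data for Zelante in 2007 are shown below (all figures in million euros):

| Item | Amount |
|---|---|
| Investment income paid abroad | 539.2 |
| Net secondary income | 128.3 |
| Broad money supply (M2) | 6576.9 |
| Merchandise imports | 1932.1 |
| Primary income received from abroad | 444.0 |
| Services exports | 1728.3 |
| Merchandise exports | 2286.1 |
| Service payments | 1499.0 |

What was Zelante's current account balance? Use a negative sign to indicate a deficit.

616.4

Goods balance = 2286.1 - 1932.1 = 354.0
Services balance = 1728.3 - 1499.0 = 229.3
Trade balance (goods + services) = 354.0 + 229.3 = 583.3
Net primary income = 444.0 - 539.2 = -95.2
Net secondary income = 128.3
Current account = 583.3 + (-95.2) + 128.3 = 616.4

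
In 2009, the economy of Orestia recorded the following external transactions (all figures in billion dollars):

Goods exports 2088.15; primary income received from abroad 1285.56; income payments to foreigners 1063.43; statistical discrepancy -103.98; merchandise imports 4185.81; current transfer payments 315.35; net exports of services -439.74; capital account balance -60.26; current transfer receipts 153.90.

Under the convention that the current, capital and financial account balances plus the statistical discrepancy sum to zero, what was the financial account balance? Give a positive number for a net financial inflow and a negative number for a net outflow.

Goods balance = 2088.15 - 4185.81 = -2097.66
Services balance = -439.74
Trade balance (goods + services) = -2097.66 + (-439.74) = -2537.40
Net primary income = 1285.56 - 1063.43 = 222.13
Net secondary income = 153.90 - 315.35 = -161.45
Current account = -2537.40 + 222.13 + (-161.45) = -2476.72
Financial account = -(-2476.72 + (-60.26) + (-103.98)) = 2640.96

2640.96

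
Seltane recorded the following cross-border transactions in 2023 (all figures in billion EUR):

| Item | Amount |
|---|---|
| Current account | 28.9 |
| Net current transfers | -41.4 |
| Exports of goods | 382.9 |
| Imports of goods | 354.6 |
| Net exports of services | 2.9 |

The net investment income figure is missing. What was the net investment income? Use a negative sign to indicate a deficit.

39.1

Current account = goods balance + services balance + net primary income + net secondary income
Sum of the known components = -10.2
Net investment income = CA - (known components) = 28.9 - (-10.2) = 39.1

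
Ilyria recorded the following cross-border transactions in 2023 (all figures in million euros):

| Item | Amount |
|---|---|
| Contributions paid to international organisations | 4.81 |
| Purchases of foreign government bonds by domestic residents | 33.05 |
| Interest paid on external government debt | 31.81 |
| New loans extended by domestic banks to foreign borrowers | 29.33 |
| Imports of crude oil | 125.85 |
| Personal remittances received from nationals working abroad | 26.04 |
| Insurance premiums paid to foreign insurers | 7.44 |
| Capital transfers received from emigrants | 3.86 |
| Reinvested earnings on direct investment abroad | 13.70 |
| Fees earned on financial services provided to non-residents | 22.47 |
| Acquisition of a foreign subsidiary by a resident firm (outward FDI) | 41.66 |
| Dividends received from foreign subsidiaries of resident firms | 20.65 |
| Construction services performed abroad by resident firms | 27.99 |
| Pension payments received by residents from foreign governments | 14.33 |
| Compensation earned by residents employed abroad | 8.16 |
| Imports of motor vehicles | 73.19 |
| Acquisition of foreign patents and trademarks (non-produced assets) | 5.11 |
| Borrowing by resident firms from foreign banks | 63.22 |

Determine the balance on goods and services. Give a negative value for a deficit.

-156.02

Goods: -125.85 - 73.19 = -199.04
Services: 22.47 - 7.44 + 27.99 = 43.02
Trade balance = -199.04 + 43.02 = -156.02
(Excluded from the trade balance — secondary income: contributions paid to international organisations 4.81, personal remittances received from nationals working abroad 26.04, pension payments received by residents from foreign governments 14.33; financial account: purchases of foreign government bonds by domestic residents 33.05, new loans extended by domestic banks to foreign borrowers 29.33, acquisition of a foreign subsidiary by a resident firm (outward FDI) 41.66, borrowing by resident firms from foreign banks 63.22; primary income: interest paid on external government debt 31.81, reinvested earnings on direct investment abroad 13.70, dividends received from foreign subsidiaries of resident firms 20.65, compensation earned by residents employed abroad 8.16; capital account: capital transfers received from emigrants 3.86, acquisition of foreign patents and trademarks (non-produced assets) 5.11.)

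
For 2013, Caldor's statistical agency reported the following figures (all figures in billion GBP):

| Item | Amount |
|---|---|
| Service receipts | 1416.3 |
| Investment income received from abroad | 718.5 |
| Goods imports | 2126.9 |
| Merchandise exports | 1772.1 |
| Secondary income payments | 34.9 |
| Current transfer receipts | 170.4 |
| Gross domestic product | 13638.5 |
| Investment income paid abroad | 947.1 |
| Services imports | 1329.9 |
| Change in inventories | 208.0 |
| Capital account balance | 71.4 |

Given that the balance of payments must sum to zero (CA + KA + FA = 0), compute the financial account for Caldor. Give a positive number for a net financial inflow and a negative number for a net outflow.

Goods balance = 1772.1 - 2126.9 = -354.8
Services balance = 1416.3 - 1329.9 = 86.4
Trade balance (goods + services) = -354.8 + 86.4 = -268.4
Net primary income = 718.5 - 947.1 = -228.6
Net secondary income = 170.4 - 34.9 = 135.5
Current account = -268.4 + (-228.6) + 135.5 = -361.5
Financial account = -(-361.5 + 71.4) = 290.1

290.1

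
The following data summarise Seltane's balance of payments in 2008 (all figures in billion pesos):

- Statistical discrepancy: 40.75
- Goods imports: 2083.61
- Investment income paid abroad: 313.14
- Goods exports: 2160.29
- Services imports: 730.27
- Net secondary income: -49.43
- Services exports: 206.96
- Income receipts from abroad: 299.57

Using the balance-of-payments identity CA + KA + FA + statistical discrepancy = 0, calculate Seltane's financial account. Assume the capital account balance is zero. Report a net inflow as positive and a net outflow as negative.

468.88

Goods balance = 2160.29 - 2083.61 = 76.68
Services balance = 206.96 - 730.27 = -523.31
Trade balance (goods + services) = 76.68 + (-523.31) = -446.63
Net primary income = 299.57 - 313.14 = -13.57
Net secondary income = -49.43
Current account = -446.63 + (-13.57) + (-49.43) = -509.63
Financial account = -(-509.63 + 40.75) = 468.88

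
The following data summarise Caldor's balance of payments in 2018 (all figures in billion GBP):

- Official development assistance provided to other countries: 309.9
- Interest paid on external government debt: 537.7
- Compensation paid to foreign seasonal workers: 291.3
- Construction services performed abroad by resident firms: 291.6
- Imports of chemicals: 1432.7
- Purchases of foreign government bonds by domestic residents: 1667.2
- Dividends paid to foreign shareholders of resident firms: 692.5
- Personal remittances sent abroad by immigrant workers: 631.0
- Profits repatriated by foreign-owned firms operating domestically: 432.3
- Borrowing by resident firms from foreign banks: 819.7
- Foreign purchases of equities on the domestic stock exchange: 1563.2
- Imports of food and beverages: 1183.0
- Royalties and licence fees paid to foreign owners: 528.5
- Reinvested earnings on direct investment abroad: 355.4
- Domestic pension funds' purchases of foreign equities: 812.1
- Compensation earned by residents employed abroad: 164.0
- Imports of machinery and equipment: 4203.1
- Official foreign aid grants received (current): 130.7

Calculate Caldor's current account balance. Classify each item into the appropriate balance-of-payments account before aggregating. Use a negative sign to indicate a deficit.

-9300.3

Goods: -4203.1 - 1183.0 - 1432.7 = -6818.8
Services: -528.5 + 291.6 = -236.9
Primary income: 164.0 - 291.3 - 537.7 - 692.5 + 355.4 - 432.3 = -1434.4
Secondary income: -309.9 + 130.7 - 631.0 = -810.2
Current account = (-6818.8) + (-236.9) + (-1434.4) + (-810.2) = -9300.3
(Excluded from the current account — financial account: purchases of foreign government bonds by domestic residents 1667.2, borrowing by resident firms from foreign banks 819.7, foreign purchases of equities on the domestic stock exchange 1563.2, domestic pension funds' purchases of foreign equities 812.1.)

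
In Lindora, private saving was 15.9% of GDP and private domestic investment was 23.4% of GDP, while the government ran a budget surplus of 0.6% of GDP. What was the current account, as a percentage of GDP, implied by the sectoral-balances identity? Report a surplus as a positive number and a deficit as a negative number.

By the sectoral-balances identity, CA = (S_private - I) + (T - G).
Private balance = 15.9 - 23.4 = -7.5
Government balance (T - G) = 0.6
CA = -7.5 + 0.6 = -6.9

-6.9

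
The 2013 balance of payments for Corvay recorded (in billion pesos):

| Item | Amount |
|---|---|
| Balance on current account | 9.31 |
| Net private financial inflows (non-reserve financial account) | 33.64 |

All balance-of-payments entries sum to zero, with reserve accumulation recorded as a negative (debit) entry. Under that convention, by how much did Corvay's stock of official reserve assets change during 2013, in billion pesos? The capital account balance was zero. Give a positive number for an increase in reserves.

42.95

Official reserve transactions balance = -(9.31 + 33.64) = -42.95
An accumulation of reserves is recorded as a debit (negative entry), so the change in the stock of reserves is the negative of that balance.
Change in official reserves = -(-42.95) = 42.95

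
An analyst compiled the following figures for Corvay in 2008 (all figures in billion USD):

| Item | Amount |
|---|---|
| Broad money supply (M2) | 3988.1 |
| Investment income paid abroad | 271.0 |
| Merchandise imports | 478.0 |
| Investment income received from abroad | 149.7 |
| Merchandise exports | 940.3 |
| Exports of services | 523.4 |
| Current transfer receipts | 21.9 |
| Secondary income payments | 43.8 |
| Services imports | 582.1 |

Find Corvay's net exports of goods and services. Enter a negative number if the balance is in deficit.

403.6

Goods balance = 940.3 - 478.0 = 462.3
Services balance = 523.4 - 582.1 = -58.7
Trade balance (goods + services) = 462.3 + (-58.7) = 403.6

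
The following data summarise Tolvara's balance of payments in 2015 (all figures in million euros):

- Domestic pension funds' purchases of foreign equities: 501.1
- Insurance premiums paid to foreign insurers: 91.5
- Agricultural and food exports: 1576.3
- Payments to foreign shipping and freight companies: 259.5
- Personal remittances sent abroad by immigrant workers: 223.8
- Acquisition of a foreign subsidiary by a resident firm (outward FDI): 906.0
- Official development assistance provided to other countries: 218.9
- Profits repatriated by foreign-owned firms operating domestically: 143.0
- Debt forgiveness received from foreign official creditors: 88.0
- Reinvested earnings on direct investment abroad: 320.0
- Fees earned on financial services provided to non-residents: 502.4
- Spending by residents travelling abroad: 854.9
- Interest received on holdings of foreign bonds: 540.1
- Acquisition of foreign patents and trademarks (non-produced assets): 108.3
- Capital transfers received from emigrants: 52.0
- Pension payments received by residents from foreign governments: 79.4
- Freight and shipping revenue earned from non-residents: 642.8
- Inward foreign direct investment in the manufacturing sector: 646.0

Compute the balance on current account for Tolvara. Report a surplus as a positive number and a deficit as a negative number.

Goods: 1576.3
Services: 642.8 + 502.4 - 91.5 - 259.5 - 854.9 = -60.7
Primary income: 540.1 - 143.0 + 320.0 = 717.1
Secondary income: -218.9 + 79.4 - 223.8 = -363.3
Current account = 1576.3 + (-60.7) + 717.1 + (-363.3) = 1869.4
(Excluded from the current account — financial account: domestic pension funds' purchases of foreign equities 501.1, acquisition of a foreign subsidiary by a resident firm (outward FDI) 906.0, inward foreign direct investment in the manufacturing sector 646.0; capital account: debt forgiveness received from foreign official creditors 88.0, acquisition of foreign patents and trademarks (non-produced assets) 108.3, capital transfers received from emigrants 52.0.)

1869.4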